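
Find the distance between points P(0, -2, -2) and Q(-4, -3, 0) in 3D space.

d = √[(x₂-x₁)² + (y₂-y₁)² + (z₂-z₁)²]
  = √[(-4)² + (-1)² + 2²]
  = √[16 + 1 + 4]
  = √21
  ≈ 4.583

4.583


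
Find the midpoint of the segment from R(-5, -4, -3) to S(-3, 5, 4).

M = ((x₁+x₂)/2, (y₁+y₂)/2, (z₁+z₂)/2)
  = ((-5 - 3)/2, (-4 + 5)/2, (-3 + 4)/2)
  = (-8/2, 1/2, 1/2)
  = (-4, 0.5, 0.5)

(-4, 0.5, 0.5)


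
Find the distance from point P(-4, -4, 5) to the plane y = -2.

distance = |a·x₀ + b·y₀ + c·z₀ - d| / √(a² + b² + c²)
  = |0·(-4) + 1·(-4) + 0·5 - (-2)| / √(0² + 1² + 0²)
  = |0 - 4 + 0 + 2| / √(0 + 1 + 0)
  = |-2| / √1
  = 2 / 1
  ≈ 2

2


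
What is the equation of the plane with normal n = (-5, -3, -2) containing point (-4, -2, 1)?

The plane through P with normal n = (a, b, c) satisfies n·(r - P) = 0,
i.e. ax + by + cz = a·x₀ + b·y₀ + c·z₀.
d = (-5)·(-4) + (-3)·(-2) + (-2)·1
  = 20 + 6 - 2
  = 24
Equation: -5x - 3y - 2z = 24

-5x - 3y - 2z = 24


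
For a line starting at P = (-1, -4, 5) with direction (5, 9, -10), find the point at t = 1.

P(t) = P + t·d
  = (-1 + 5·1, -4 + 9·1, 5 + (-10)·1)
  = (-1 + 5, -4 + 9, 5 - 10)
  = (4, 5, -5)

(4, 5, -5)


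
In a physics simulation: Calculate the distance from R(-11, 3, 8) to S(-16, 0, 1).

d = √[(x₂-x₁)² + (y₂-y₁)² + (z₂-z₁)²]
  = √[(-5)² + (-3)² + (-7)²]
  = √[25 + 9 + 49]
  = √83
  ≈ 9.11

9.11


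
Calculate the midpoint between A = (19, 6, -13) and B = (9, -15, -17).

M = ((x₁+x₂)/2, (y₁+y₂)/2, (z₁+z₂)/2)
  = ((19 + 9)/2, (6 - 15)/2, (-13 - 17)/2)
  = (28/2, -9/2, -30/2)
  = (14, -4.5, -15)

(14, -4.5, -15)


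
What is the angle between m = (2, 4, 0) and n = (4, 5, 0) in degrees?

m·n = 2·4 + 4·5 + 0·0 = 8 + 20 + 0 = 28
|m| = √(2² + 4² + 0²) = √20 ≈ 4.472
|n| = √(4² + 5² + 0²) = √41 ≈ 6.403
cos θ = (m·n)/(|m||n|) = 28/(4.472·6.403) ≈ 0.9778
θ = arccos(0.9778) ≈ 12.09°

12.09°


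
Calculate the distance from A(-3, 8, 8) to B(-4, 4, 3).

d = √[(x₂-x₁)² + (y₂-y₁)² + (z₂-z₁)²]
  = √[(-1)² + (-4)² + (-5)²]
  = √[1 + 16 + 25]
  = √42
  ≈ 6.481

6.481


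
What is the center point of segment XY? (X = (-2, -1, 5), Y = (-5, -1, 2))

M = ((x₁+x₂)/2, (y₁+y₂)/2, (z₁+z₂)/2)
  = ((-2 - 5)/2, (-1 - 1)/2, (5 + 2)/2)
  = (-7/2, -2/2, 7/2)
  = (-3.5, -1, 3.5)

(-3.5, -1, 3.5)


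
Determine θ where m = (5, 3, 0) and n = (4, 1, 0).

m·n = 5·4 + 3·1 + 0·0 = 20 + 3 + 0 = 23
|m| = √(5² + 3² + 0²) = √34 ≈ 5.831
|n| = √(4² + 1² + 0²) = √17 ≈ 4.123
cos θ = (m·n)/(|m||n|) = 23/(5.831·4.123) ≈ 0.9567
θ = arccos(0.9567) ≈ 16.93°

16.93°


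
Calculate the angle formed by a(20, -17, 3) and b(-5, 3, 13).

a·b = 20·(-5) + (-17)·3 + 3·13 = -100 - 51 + 39 = -112
|a| = √(20² + (-17)² + 3²) = √698 ≈ 26.42
|b| = √((-5)² + 3² + 13²) = √203 ≈ 14.25
cos θ = (a·b)/(|a||b|) = -112/(26.42·14.25) ≈ -0.2975
θ = arccos(-0.2975) ≈ 107.3°

107.3°


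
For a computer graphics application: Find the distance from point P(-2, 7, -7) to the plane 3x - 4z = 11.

distance = |a·x₀ + b·y₀ + c·z₀ - d| / √(a² + b² + c²)
  = |3·(-2) + 0·7 + (-4)·(-7) - 11| / √(3² + 0² + (-4)²)
  = |-6 + 0 + 28 - 11| / √(9 + 0 + 16)
  = |11| / √25
  = 11 / 5
  ≈ 2.2

2.2


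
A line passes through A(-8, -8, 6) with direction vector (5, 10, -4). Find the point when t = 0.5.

P(t) = A + t·d
  = (-8 + 5·0.5, -8 + 10·0.5, 6 + (-4)·0.5)
  = (-8 + 2.5, -8 + 5, 6 - 2)
  = (-5.5, -3, 4)

(-5.5, -3, 4)


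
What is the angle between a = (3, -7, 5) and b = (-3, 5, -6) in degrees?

a·b = 3·(-3) + (-7)·5 + 5·(-6) = -9 - 35 - 30 = -74
|a| = √(3² + (-7)² + 5²) = √83 ≈ 9.11
|b| = √((-3)² + 5² + (-6)²) = √70 ≈ 8.367
cos θ = (a·b)/(|a||b|) = -74/(9.11·8.367) ≈ -0.9708
θ = arccos(-0.9708) ≈ 166.1°

166.1°


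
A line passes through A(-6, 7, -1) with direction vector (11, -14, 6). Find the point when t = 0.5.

P(t) = A + t·d
  = (-6 + 11·0.5, 7 + (-14)·0.5, -1 + 6·0.5)
  = (-6 + 5.5, 7 - 7, -1 + 3)
  = (-0.5, 0, 2)

(-0.5, 0, 2)


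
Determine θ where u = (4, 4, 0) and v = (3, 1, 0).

u·v = 4·3 + 4·1 + 0·0 = 12 + 4 + 0 = 16
|u| = √(4² + 4² + 0²) = √32 ≈ 5.657
|v| = √(3² + 1² + 0²) = √10 ≈ 3.162
cos θ = (u·v)/(|u||v|) = 16/(5.657·3.162) ≈ 0.8944
θ = arccos(0.8944) ≈ 26.57°

26.57°


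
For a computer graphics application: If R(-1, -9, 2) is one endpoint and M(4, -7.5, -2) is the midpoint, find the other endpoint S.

S = 2M - R
  = (2·4 - (-1), 2·(-7.5) - (-9), 2·(-2) - 2)
  = (8 + 1, -15 + 9, -4 - 2)
  = (9, -6, -6)

(9, -6, -6)


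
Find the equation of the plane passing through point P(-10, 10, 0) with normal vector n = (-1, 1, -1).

The plane through P with normal n = (a, b, c) satisfies n·(r - P) = 0,
i.e. ax + by + cz = a·x₀ + b·y₀ + c·z₀.
d = (-1)·(-10) + 1·10 + (-1)·0
  = 10 + 10 + 0
  = 20
Equation: -x + y - z = 20

-x + y - z = 20


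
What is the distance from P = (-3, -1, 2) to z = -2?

distance = |a·x₀ + b·y₀ + c·z₀ - d| / √(a² + b² + c²)
  = |0·(-3) + 0·(-1) + 1·2 - (-2)| / √(0² + 0² + 1²)
  = |0 + 0 + 2 + 2| / √(0 + 0 + 1)
  = |4| / √1
  = 4 / 1
  ≈ 4

4


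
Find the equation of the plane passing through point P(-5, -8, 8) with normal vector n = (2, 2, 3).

The plane through P with normal n = (a, b, c) satisfies n·(r - P) = 0,
i.e. ax + by + cz = a·x₀ + b·y₀ + c·z₀.
d = 2·(-5) + 2·(-8) + 3·8
  = -10 - 16 + 24
  = -2
Equation: 2x + 2y + 3z = -2

2x + 2y + 3z = -2


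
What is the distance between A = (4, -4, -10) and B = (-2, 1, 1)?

d = √[(x₂-x₁)² + (y₂-y₁)² + (z₂-z₁)²]
  = √[(-6)² + 5² + 11²]
  = √[36 + 25 + 121]
  = √182
  ≈ 13.49

13.49


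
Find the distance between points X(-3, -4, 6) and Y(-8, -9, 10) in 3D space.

d = √[(x₂-x₁)² + (y₂-y₁)² + (z₂-z₁)²]
  = √[(-5)² + (-5)² + 4²]
  = √[25 + 25 + 16]
  = √66
  ≈ 8.124

8.124


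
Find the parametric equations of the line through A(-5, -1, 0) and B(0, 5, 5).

Direction vector d = B - A = (0 + 5, 5 + 1, 5 + 0) = (5, 6, 5)
Parametric form r = A + t·d:
x = -5 + 5t, y = -1 + 6t, z = 0 + 5t

x = -5 + 5t, y = -1 + 6t, z = 0 + 5t


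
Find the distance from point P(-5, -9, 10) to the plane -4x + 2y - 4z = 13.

distance = |a·x₀ + b·y₀ + c·z₀ - d| / √(a² + b² + c²)
  = |(-4)·(-5) + 2·(-9) + (-4)·10 - 13| / √((-4)² + 2² + (-4)²)
  = |20 - 18 - 40 - 13| / √(16 + 4 + 16)
  = |-51| / √36
  = 51 / 6
  ≈ 8.5

8.5


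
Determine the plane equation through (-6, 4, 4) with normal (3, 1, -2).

The plane through P with normal n = (a, b, c) satisfies n·(r - P) = 0,
i.e. ax + by + cz = a·x₀ + b·y₀ + c·z₀.
d = 3·(-6) + 1·4 + (-2)·4
  = -18 + 4 - 8
  = -22
Equation: 3x + y - 2z = -22

3x + y - 2z = -22


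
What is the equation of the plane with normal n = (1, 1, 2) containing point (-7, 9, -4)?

The plane through P with normal n = (a, b, c) satisfies n·(r - P) = 0,
i.e. ax + by + cz = a·x₀ + b·y₀ + c·z₀.
d = 1·(-7) + 1·9 + 2·(-4)
  = -7 + 9 - 8
  = -6
Equation: x + y + 2z = -6

x + y + 2z = -6


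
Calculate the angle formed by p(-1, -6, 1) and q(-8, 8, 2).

p·q = (-1)·(-8) + (-6)·8 + 1·2 = 8 - 48 + 2 = -38
|p| = √((-1)² + (-6)² + 1²) = √38 ≈ 6.164
|q| = √((-8)² + 8² + 2²) = √132 ≈ 11.49
cos θ = (p·q)/(|p||q|) = -38/(6.164·11.49) ≈ -0.5365
θ = arccos(-0.5365) ≈ 122.4°

122.4°


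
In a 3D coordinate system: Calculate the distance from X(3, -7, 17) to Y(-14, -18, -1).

d = √[(x₂-x₁)² + (y₂-y₁)² + (z₂-z₁)²]
  = √[(-17)² + (-11)² + (-18)²]
  = √[289 + 121 + 324]
  = √734
  ≈ 27.09

27.09


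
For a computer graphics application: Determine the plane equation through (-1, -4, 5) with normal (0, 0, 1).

The plane through P with normal n = (a, b, c) satisfies n·(r - P) = 0,
i.e. ax + by + cz = a·x₀ + b·y₀ + c·z₀.
d = 0·(-1) + 0·(-4) + 1·5
  = 0 + 0 + 5
  = 5
Equation: z = 5

z = 5


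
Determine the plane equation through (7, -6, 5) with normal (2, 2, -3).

The plane through P with normal n = (a, b, c) satisfies n·(r - P) = 0,
i.e. ax + by + cz = a·x₀ + b·y₀ + c·z₀.
d = 2·7 + 2·(-6) + (-3)·5
  = 14 - 12 - 15
  = -13
Equation: 2x + 2y - 3z = -13

2x + 2y - 3z = -13


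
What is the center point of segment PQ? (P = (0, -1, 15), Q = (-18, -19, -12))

M = ((x₁+x₂)/2, (y₁+y₂)/2, (z₁+z₂)/2)
  = ((0 - 18)/2, (-1 - 19)/2, (15 - 12)/2)
  = (-18/2, -20/2, 3/2)
  = (-9, -10, 1.5)

(-9, -10, 1.5)


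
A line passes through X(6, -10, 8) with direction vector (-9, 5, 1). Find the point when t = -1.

P(t) = X + t·d
  = (6 + (-9)·(-1), -10 + 5·(-1), 8 + 1·(-1))
  = (6 + 9, -10 - 5, 8 - 1)
  = (15, -15, 7)

(15, -15, 7)


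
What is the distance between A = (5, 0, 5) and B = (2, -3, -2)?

d = √[(x₂-x₁)² + (y₂-y₁)² + (z₂-z₁)²]
  = √[(-3)² + (-3)² + (-7)²]
  = √[9 + 9 + 49]
  = √67
  ≈ 8.185

8.185


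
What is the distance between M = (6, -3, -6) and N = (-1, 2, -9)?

d = √[(x₂-x₁)² + (y₂-y₁)² + (z₂-z₁)²]
  = √[(-7)² + 5² + (-3)²]
  = √[49 + 25 + 9]
  = √83
  ≈ 9.11

9.11


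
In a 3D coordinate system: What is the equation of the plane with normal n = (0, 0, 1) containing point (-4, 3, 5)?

The plane through P with normal n = (a, b, c) satisfies n·(r - P) = 0,
i.e. ax + by + cz = a·x₀ + b·y₀ + c·z₀.
d = 0·(-4) + 0·3 + 1·5
  = 0 + 0 + 5
  = 5
Equation: z = 5

z = 5


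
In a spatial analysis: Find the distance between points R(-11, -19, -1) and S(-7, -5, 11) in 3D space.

d = √[(x₂-x₁)² + (y₂-y₁)² + (z₂-z₁)²]
  = √[4² + 14² + 12²]
  = √[16 + 196 + 144]
  = √356
  ≈ 18.87

18.87


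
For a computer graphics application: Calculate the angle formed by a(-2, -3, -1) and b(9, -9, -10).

a·b = (-2)·9 + (-3)·(-9) + (-1)·(-10) = -18 + 27 + 10 = 19
|a| = √((-2)² + (-3)² + (-1)²) = √14 ≈ 3.742
|b| = √(9² + (-9)² + (-10)²) = √262 ≈ 16.19
cos θ = (a·b)/(|a||b|) = 19/(3.742·16.19) ≈ 0.3137
θ = arccos(0.3137) ≈ 71.72°

71.72°


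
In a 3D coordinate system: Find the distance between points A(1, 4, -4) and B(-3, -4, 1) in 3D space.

d = √[(x₂-x₁)² + (y₂-y₁)² + (z₂-z₁)²]
  = √[(-4)² + (-8)² + 5²]
  = √[16 + 64 + 25]
  = √105
  ≈ 10.25

10.25


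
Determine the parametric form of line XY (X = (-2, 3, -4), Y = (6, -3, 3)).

Direction vector d = Y - X = (6 + 2, -3 - 3, 3 + 4) = (8, -6, 7)
Parametric form r = X + t·d:
x = -2 + 8t, y = 3 - 6t, z = -4 + 7t

x = -2 + 8t, y = 3 - 6t, z = -4 + 7t


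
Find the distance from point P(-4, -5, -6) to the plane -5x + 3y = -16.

distance = |a·x₀ + b·y₀ + c·z₀ - d| / √(a² + b² + c²)
  = |(-5)·(-4) + 3·(-5) + 0·(-6) - (-16)| / √((-5)² + 3² + 0²)
  = |20 - 15 + 0 + 16| / √(25 + 9 + 0)
  = |21| / √34
  = 21 / 5.831
  ≈ 3.601

3.601


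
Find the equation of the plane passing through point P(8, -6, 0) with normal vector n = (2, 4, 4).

The plane through P with normal n = (a, b, c) satisfies n·(r - P) = 0,
i.e. ax + by + cz = a·x₀ + b·y₀ + c·z₀.
d = 2·8 + 4·(-6) + 4·0
  = 16 - 24 + 0
  = -8
Equation: 2x + 4y + 4z = -8

2x + 4y + 4z = -8


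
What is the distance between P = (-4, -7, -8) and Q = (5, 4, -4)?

d = √[(x₂-x₁)² + (y₂-y₁)² + (z₂-z₁)²]
  = √[9² + 11² + 4²]
  = √[81 + 121 + 16]
  = √218
  ≈ 14.76

14.76


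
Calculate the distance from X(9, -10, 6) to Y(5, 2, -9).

d = √[(x₂-x₁)² + (y₂-y₁)² + (z₂-z₁)²]
  = √[(-4)² + 12² + (-15)²]
  = √[16 + 144 + 225]
  = √385
  ≈ 19.62

19.62


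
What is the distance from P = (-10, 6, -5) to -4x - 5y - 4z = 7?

distance = |a·x₀ + b·y₀ + c·z₀ - d| / √(a² + b² + c²)
  = |(-4)·(-10) + (-5)·6 + (-4)·(-5) - 7| / √((-4)² + (-5)² + (-4)²)
  = |40 - 30 + 20 - 7| / √(16 + 25 + 16)
  = |23| / √57
  = 23 / 7.55
  ≈ 3.046

3.046


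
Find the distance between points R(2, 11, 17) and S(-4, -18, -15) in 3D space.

d = √[(x₂-x₁)² + (y₂-y₁)² + (z₂-z₁)²]
  = √[(-6)² + (-29)² + (-32)²]
  = √[36 + 841 + 1024]
  = √1901
  ≈ 43.6

43.6


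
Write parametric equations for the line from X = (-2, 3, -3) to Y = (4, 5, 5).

Direction vector d = Y - X = (4 + 2, 5 - 3, 5 + 3) = (6, 2, 8)
Parametric form r = X + t·d:
x = -2 + 6t, y = 3 + 2t, z = -3 + 8t

x = -2 + 6t, y = 3 + 2t, z = -3 + 8t


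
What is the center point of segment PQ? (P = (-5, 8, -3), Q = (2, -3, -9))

M = ((x₁+x₂)/2, (y₁+y₂)/2, (z₁+z₂)/2)
  = ((-5 + 2)/2, (8 - 3)/2, (-3 - 9)/2)
  = (-3/2, 5/2, -12/2)
  = (-1.5, 2.5, -6)

(-1.5, 2.5, -6)


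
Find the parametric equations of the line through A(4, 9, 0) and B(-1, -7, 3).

Direction vector d = B - A = (-1 - 4, -7 - 9, 3 + 0) = (-5, -16, 3)
Parametric form r = A + t·d:
x = 4 - 5t, y = 9 - 16t, z = 0 + 3t

x = 4 - 5t, y = 9 - 16t, z = 0 + 3t


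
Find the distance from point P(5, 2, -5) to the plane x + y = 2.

distance = |a·x₀ + b·y₀ + c·z₀ - d| / √(a² + b² + c²)
  = |1·5 + 1·2 + 0·(-5) - 2| / √(1² + 1² + 0²)
  = |5 + 2 + 0 - 2| / √(1 + 1 + 0)
  = |5| / √2
  = 5 / 1.414
  ≈ 3.536

3.536


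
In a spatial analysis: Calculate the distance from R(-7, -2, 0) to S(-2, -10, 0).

d = √[(x₂-x₁)² + (y₂-y₁)² + (z₂-z₁)²]
  = √[5² + (-8)² + 0²]
  = √[25 + 64 + 0]
  = √89
  ≈ 9.434

9.434


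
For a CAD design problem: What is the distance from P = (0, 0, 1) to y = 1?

distance = |a·x₀ + b·y₀ + c·z₀ - d| / √(a² + b² + c²)
  = |0·0 + 1·0 + 0·1 - 1| / √(0² + 1² + 0²)
  = |0 + 0 + 0 - 1| / √(0 + 1 + 0)
  = |-1| / √1
  = 1 / 1
  ≈ 1

1


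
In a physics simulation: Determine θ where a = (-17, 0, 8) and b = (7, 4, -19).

a·b = (-17)·7 + 0·4 + 8·(-19) = -119 + 0 - 152 = -271
|a| = √((-17)² + 0² + 8²) = √353 ≈ 18.79
|b| = √(7² + 4² + (-19)²) = √426 ≈ 20.64
cos θ = (a·b)/(|a||b|) = -271/(18.79·20.64) ≈ -0.6988
θ = arccos(-0.6988) ≈ 134.3°

134.3°


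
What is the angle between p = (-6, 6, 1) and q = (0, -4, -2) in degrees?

p·q = (-6)·0 + 6·(-4) + 1·(-2) = 0 - 24 - 2 = -26
|p| = √((-6)² + 6² + 1²) = √73 ≈ 8.544
|q| = √(0² + (-4)² + (-2)²) = √20 ≈ 4.472
cos θ = (p·q)/(|p||q|) = -26/(8.544·4.472) ≈ -0.6805
θ = arccos(-0.6805) ≈ 132.9°

132.9°


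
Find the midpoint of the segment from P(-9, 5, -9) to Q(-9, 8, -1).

M = ((x₁+x₂)/2, (y₁+y₂)/2, (z₁+z₂)/2)
  = ((-9 - 9)/2, (5 + 8)/2, (-9 - 1)/2)
  = (-18/2, 13/2, -10/2)
  = (-9, 6.5, -5)

(-9, 6.5, -5)


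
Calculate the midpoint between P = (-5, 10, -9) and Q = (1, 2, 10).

M = ((x₁+x₂)/2, (y₁+y₂)/2, (z₁+z₂)/2)
  = ((-5 + 1)/2, (10 + 2)/2, (-9 + 10)/2)
  = (-4/2, 12/2, 1/2)
  = (-2, 6, 0.5)

(-2, 6, 0.5)


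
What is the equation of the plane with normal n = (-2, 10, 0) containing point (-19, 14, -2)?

The plane through P with normal n = (a, b, c) satisfies n·(r - P) = 0,
i.e. ax + by + cz = a·x₀ + b·y₀ + c·z₀.
d = (-2)·(-19) + 10·14 + 0·(-2)
  = 38 + 140 + 0
  = 178
Equation: -2x + 10y = 178

-2x + 10y = 178


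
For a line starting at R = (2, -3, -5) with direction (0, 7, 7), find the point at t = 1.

P(t) = R + t·d
  = (2 + 0·1, -3 + 7·1, -5 + 7·1)
  = (2 + 0, -3 + 7, -5 + 7)
  = (2, 4, 2)

(2, 4, 2)


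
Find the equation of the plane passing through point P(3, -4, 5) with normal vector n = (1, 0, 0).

The plane through P with normal n = (a, b, c) satisfies n·(r - P) = 0,
i.e. ax + by + cz = a·x₀ + b·y₀ + c·z₀.
d = 1·3 + 0·(-4) + 0·5
  = 3 + 0 + 0
  = 3
Equation: x = 3

x = 3


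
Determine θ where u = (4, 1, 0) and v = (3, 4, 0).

u·v = 4·3 + 1·4 + 0·0 = 12 + 4 + 0 = 16
|u| = √(4² + 1² + 0²) = √17 ≈ 4.123
|v| = √(3² + 4² + 0²) = √25 ≈ 5
cos θ = (u·v)/(|u||v|) = 16/(4.123·5) ≈ 0.7761
θ = arccos(0.7761) ≈ 39.09°

39.09°


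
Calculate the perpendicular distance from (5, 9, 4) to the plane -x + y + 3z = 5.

distance = |a·x₀ + b·y₀ + c·z₀ - d| / √(a² + b² + c²)
  = |(-1)·5 + 1·9 + 3·4 - 5| / √((-1)² + 1² + 3²)
  = |-5 + 9 + 12 - 5| / √(1 + 1 + 9)
  = |11| / √11
  = 11 / 3.317
  ≈ 3.317

3.317


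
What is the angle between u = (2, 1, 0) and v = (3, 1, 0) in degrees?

u·v = 2·3 + 1·1 + 0·0 = 6 + 1 + 0 = 7
|u| = √(2² + 1² + 0²) = √5 ≈ 2.236
|v| = √(3² + 1² + 0²) = √10 ≈ 3.162
cos θ = (u·v)/(|u||v|) = 7/(2.236·3.162) ≈ 0.9899
θ = arccos(0.9899) ≈ 8.13°

8.13°


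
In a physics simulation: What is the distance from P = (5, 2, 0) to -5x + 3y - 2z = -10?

distance = |a·x₀ + b·y₀ + c·z₀ - d| / √(a² + b² + c²)
  = |(-5)·5 + 3·2 + (-2)·0 - (-10)| / √((-5)² + 3² + (-2)²)
  = |-25 + 6 + 0 + 10| / √(25 + 9 + 4)
  = |-9| / √38
  = 9 / 6.164
  ≈ 1.46

1.46


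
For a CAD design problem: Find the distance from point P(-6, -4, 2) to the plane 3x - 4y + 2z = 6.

distance = |a·x₀ + b·y₀ + c·z₀ - d| / √(a² + b² + c²)
  = |3·(-6) + (-4)·(-4) + 2·2 - 6| / √(3² + (-4)² + 2²)
  = |-18 + 16 + 4 - 6| / √(9 + 16 + 4)
  = |-4| / √29
  = 4 / 5.385
  ≈ 0.7428

0.7428


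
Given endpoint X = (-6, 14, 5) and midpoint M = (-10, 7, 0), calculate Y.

Y = 2M - X
  = (2·(-10) - (-6), 2·7 - 14, 2·0 - 5)
  = (-20 + 6, 14 - 14, 0 - 5)
  = (-14, 0, -5)

(-14, 0, -5)


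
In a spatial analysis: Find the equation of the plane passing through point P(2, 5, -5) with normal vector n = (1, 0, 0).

The plane through P with normal n = (a, b, c) satisfies n·(r - P) = 0,
i.e. ax + by + cz = a·x₀ + b·y₀ + c·z₀.
d = 1·2 + 0·5 + 0·(-5)
  = 2 + 0 + 0
  = 2
Equation: x = 2

x = 2


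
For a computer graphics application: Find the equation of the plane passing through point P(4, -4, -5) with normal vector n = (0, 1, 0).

The plane through P with normal n = (a, b, c) satisfies n·(r - P) = 0,
i.e. ax + by + cz = a·x₀ + b·y₀ + c·z₀.
d = 0·4 + 1·(-4) + 0·(-5)
  = 0 - 4 + 0
  = -4
Equation: y = -4

y = -4


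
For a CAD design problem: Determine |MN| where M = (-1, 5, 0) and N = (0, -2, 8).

d = √[(x₂-x₁)² + (y₂-y₁)² + (z₂-z₁)²]
  = √[1² + (-7)² + 8²]
  = √[1 + 49 + 64]
  = √114
  ≈ 10.68

10.68


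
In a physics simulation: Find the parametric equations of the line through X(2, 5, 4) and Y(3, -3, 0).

Direction vector d = Y - X = (3 - 2, -3 - 5, 0 - 4) = (1, -8, -4)
Parametric form r = X + t·d:
x = 2 + t, y = 5 - 8t, z = 4 - 4t

x = 2 + t, y = 5 - 8t, z = 4 - 4t


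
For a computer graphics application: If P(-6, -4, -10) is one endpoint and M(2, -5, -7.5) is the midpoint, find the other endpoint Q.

Q = 2M - P
  = (2·2 - (-6), 2·(-5) - (-4), 2·(-7.5) - (-10))
  = (4 + 6, -10 + 4, -15 + 10)
  = (10, -6, -5)

(10, -6, -5)


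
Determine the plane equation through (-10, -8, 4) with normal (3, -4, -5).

The plane through P with normal n = (a, b, c) satisfies n·(r - P) = 0,
i.e. ax + by + cz = a·x₀ + b·y₀ + c·z₀.
d = 3·(-10) + (-4)·(-8) + (-5)·4
  = -30 + 32 - 20
  = -18
Equation: 3x - 4y - 5z = -18

3x - 4y - 5z = -18


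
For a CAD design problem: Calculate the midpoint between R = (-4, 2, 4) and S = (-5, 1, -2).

M = ((x₁+x₂)/2, (y₁+y₂)/2, (z₁+z₂)/2)
  = ((-4 - 5)/2, (2 + 1)/2, (4 - 2)/2)
  = (-9/2, 3/2, 2/2)
  = (-4.5, 1.5, 1)

(-4.5, 1.5, 1)


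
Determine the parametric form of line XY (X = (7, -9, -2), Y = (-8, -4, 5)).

Direction vector d = Y - X = (-8 - 7, -4 + 9, 5 + 2) = (-15, 5, 7)
Parametric form r = X + t·d:
x = 7 - 15t, y = -9 + 5t, z = -2 + 7t

x = 7 - 15t, y = -9 + 5t, z = -2 + 7t


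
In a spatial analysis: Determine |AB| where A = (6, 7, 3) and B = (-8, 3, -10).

d = √[(x₂-x₁)² + (y₂-y₁)² + (z₂-z₁)²]
  = √[(-14)² + (-4)² + (-13)²]
  = √[196 + 16 + 169]
  = √381
  ≈ 19.52

19.52


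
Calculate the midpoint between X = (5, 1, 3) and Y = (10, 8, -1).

M = ((x₁+x₂)/2, (y₁+y₂)/2, (z₁+z₂)/2)
  = ((5 + 10)/2, (1 + 8)/2, (3 - 1)/2)
  = (15/2, 9/2, 2/2)
  = (7.5, 4.5, 1)

(7.5, 4.5, 1)


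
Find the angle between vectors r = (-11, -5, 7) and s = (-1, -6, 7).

r·s = (-11)·(-1) + (-5)·(-6) + 7·7 = 11 + 30 + 49 = 90
|r| = √((-11)² + (-5)² + 7²) = √195 ≈ 13.96
|s| = √((-1)² + (-6)² + 7²) = √86 ≈ 9.274
cos θ = (r·s)/(|r||s|) = 90/(13.96·9.274) ≈ 0.695
θ = arccos(0.695) ≈ 45.97°

45.97°


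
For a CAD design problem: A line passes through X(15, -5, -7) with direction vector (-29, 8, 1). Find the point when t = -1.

P(t) = X + t·d
  = (15 + (-29)·(-1), -5 + 8·(-1), -7 + 1·(-1))
  = (15 + 29, -5 - 8, -7 - 1)
  = (44, -13, -8)

(44, -13, -8)


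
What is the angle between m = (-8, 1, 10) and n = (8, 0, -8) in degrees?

m·n = (-8)·8 + 1·0 + 10·(-8) = -64 + 0 - 80 = -144
|m| = √((-8)² + 1² + 10²) = √165 ≈ 12.85
|n| = √(8² + 0² + (-8)²) = √128 ≈ 11.31
cos θ = (m·n)/(|m||n|) = -144/(12.85·11.31) ≈ -0.9909
θ = arccos(-0.9909) ≈ 172.3°

172.3°


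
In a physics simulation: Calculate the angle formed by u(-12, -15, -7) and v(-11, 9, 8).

u·v = (-12)·(-11) + (-15)·9 + (-7)·8 = 132 - 135 - 56 = -59
|u| = √((-12)² + (-15)² + (-7)²) = √418 ≈ 20.45
|v| = √((-11)² + 9² + 8²) = √266 ≈ 16.31
cos θ = (u·v)/(|u||v|) = -59/(20.45·16.31) ≈ -0.1769
θ = arccos(-0.1769) ≈ 100.2°

100.2°


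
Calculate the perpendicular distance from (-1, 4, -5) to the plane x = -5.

distance = |a·x₀ + b·y₀ + c·z₀ - d| / √(a² + b² + c²)
  = |1·(-1) + 0·4 + 0·(-5) - (-5)| / √(1² + 0² + 0²)
  = |-1 + 0 + 0 + 5| / √(1 + 0 + 0)
  = |4| / √1
  = 4 / 1
  ≈ 4

4


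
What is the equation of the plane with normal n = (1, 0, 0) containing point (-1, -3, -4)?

The plane through P with normal n = (a, b, c) satisfies n·(r - P) = 0,
i.e. ax + by + cz = a·x₀ + b·y₀ + c·z₀.
d = 1·(-1) + 0·(-3) + 0·(-4)
  = -1 + 0 + 0
  = -1
Equation: x = -1

x = -1


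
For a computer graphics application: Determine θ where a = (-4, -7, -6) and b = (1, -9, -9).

a·b = (-4)·1 + (-7)·(-9) + (-6)·(-9) = -4 + 63 + 54 = 113
|a| = √((-4)² + (-7)² + (-6)²) = √101 ≈ 10.05
|b| = √(1² + (-9)² + (-9)²) = √163 ≈ 12.77
cos θ = (a·b)/(|a||b|) = 113/(10.05·12.77) ≈ 0.8807
θ = arccos(0.8807) ≈ 28.27°

28.27°


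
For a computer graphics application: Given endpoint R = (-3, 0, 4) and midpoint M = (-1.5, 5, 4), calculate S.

S = 2M - R
  = (2·(-1.5) - (-3), 2·5 - 0, 2·4 - 4)
  = (-3 + 3, 10 + 0, 8 - 4)
  = (0, 10, 4)

(0, 10, 4)


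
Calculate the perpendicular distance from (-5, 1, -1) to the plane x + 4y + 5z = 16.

distance = |a·x₀ + b·y₀ + c·z₀ - d| / √(a² + b² + c²)
  = |1·(-5) + 4·1 + 5·(-1) - 16| / √(1² + 4² + 5²)
  = |-5 + 4 - 5 - 16| / √(1 + 16 + 25)
  = |-22| / √42
  = 22 / 6.481
  ≈ 3.395

3.395


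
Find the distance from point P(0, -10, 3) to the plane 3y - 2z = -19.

distance = |a·x₀ + b·y₀ + c·z₀ - d| / √(a² + b² + c²)
  = |0·0 + 3·(-10) + (-2)·3 - (-19)| / √(0² + 3² + (-2)²)
  = |0 - 30 - 6 + 19| / √(0 + 9 + 4)
  = |-17| / √13
  = 17 / 3.606
  ≈ 4.715

4.715


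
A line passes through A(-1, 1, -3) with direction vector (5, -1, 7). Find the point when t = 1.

P(t) = A + t·d
  = (-1 + 5·1, 1 + (-1)·1, -3 + 7·1)
  = (-1 + 5, 1 - 1, -3 + 7)
  = (4, 0, 4)

(4, 0, 4)


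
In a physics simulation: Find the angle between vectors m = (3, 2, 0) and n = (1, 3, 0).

m·n = 3·1 + 2·3 + 0·0 = 3 + 6 + 0 = 9
|m| = √(3² + 2² + 0²) = √13 ≈ 3.606
|n| = √(1² + 3² + 0²) = √10 ≈ 3.162
cos θ = (m·n)/(|m||n|) = 9/(3.606·3.162) ≈ 0.7894
θ = arccos(0.7894) ≈ 37.87°

37.87°


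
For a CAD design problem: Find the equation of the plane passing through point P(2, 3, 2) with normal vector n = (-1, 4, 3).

The plane through P with normal n = (a, b, c) satisfies n·(r - P) = 0,
i.e. ax + by + cz = a·x₀ + b·y₀ + c·z₀.
d = (-1)·2 + 4·3 + 3·2
  = -2 + 12 + 6
  = 16
Equation: -x + 4y + 3z = 16

-x + 4y + 3z = 16


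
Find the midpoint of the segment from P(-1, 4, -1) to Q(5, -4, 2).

M = ((x₁+x₂)/2, (y₁+y₂)/2, (z₁+z₂)/2)
  = ((-1 + 5)/2, (4 - 4)/2, (-1 + 2)/2)
  = (4/2, 0/2, 1/2)
  = (2, 0, 0.5)

(2, 0, 0.5)


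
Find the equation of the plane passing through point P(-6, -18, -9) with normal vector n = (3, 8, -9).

The plane through P with normal n = (a, b, c) satisfies n·(r - P) = 0,
i.e. ax + by + cz = a·x₀ + b·y₀ + c·z₀.
d = 3·(-6) + 8·(-18) + (-9)·(-9)
  = -18 - 144 + 81
  = -81
Equation: 3x + 8y - 9z = -81

3x + 8y - 9z = -81


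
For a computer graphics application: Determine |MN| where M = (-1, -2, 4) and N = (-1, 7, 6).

d = √[(x₂-x₁)² + (y₂-y₁)² + (z₂-z₁)²]
  = √[0² + 9² + 2²]
  = √[0 + 81 + 4]
  = √85
  ≈ 9.22

9.22


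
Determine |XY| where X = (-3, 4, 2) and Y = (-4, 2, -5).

d = √[(x₂-x₁)² + (y₂-y₁)² + (z₂-z₁)²]
  = √[(-1)² + (-2)² + (-7)²]
  = √[1 + 4 + 49]
  = √54
  ≈ 7.348

7.348


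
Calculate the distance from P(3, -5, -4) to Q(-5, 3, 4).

d = √[(x₂-x₁)² + (y₂-y₁)² + (z₂-z₁)²]
  = √[(-8)² + 8² + 8²]
  = √[64 + 64 + 64]
  = √192
  ≈ 13.86

13.86


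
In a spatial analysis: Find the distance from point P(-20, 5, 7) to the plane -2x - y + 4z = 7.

distance = |a·x₀ + b·y₀ + c·z₀ - d| / √(a² + b² + c²)
  = |(-2)·(-20) + (-1)·5 + 4·7 - 7| / √((-2)² + (-1)² + 4²)
  = |40 - 5 + 28 - 7| / √(4 + 1 + 16)
  = |56| / √21
  = 56 / 4.583
  ≈ 12.22

12.22


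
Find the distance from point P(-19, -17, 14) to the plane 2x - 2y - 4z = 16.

distance = |a·x₀ + b·y₀ + c·z₀ - d| / √(a² + b² + c²)
  = |2·(-19) + (-2)·(-17) + (-4)·14 - 16| / √(2² + (-2)² + (-4)²)
  = |-38 + 34 - 56 - 16| / √(4 + 4 + 16)
  = |-76| / √24
  = 76 / 4.899
  ≈ 15.51

15.51


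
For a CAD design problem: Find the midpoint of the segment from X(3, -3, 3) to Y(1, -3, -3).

M = ((x₁+x₂)/2, (y₁+y₂)/2, (z₁+z₂)/2)
  = ((3 + 1)/2, (-3 - 3)/2, (3 - 3)/2)
  = (4/2, -6/2, 0/2)
  = (2, -3, 0)

(2, -3, 0)


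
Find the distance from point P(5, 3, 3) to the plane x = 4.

distance = |a·x₀ + b·y₀ + c·z₀ - d| / √(a² + b² + c²)
  = |1·5 + 0·3 + 0·3 - 4| / √(1² + 0² + 0²)
  = |5 + 0 + 0 - 4| / √(1 + 0 + 0)
  = |1| / √1
  = 1 / 1
  ≈ 1

1


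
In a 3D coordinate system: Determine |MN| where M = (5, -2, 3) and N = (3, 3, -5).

d = √[(x₂-x₁)² + (y₂-y₁)² + (z₂-z₁)²]
  = √[(-2)² + 5² + (-8)²]
  = √[4 + 25 + 64]
  = √93
  ≈ 9.644

9.644


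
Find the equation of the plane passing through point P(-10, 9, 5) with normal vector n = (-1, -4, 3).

The plane through P with normal n = (a, b, c) satisfies n·(r - P) = 0,
i.e. ax + by + cz = a·x₀ + b·y₀ + c·z₀.
d = (-1)·(-10) + (-4)·9 + 3·5
  = 10 - 36 + 15
  = -11
Equation: -x - 4y + 3z = -11

-x - 4y + 3z = -11


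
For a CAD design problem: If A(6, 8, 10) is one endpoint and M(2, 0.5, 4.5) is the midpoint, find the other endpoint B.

B = 2M - A
  = (2·2 - 6, 2·0.5 - 8, 2·4.5 - 10)
  = (4 - 6, 1 - 8, 9 - 10)
  = (-2, -7, -1)

(-2, -7, -1)


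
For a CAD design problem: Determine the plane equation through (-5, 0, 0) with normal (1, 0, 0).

The plane through P with normal n = (a, b, c) satisfies n·(r - P) = 0,
i.e. ax + by + cz = a·x₀ + b·y₀ + c·z₀.
d = 1·(-5) + 0·0 + 0·0
  = -5 + 0 + 0
  = -5
Equation: x = -5

x = -5


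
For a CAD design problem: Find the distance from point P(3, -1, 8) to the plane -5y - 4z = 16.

distance = |a·x₀ + b·y₀ + c·z₀ - d| / √(a² + b² + c²)
  = |0·3 + (-5)·(-1) + (-4)·8 - 16| / √(0² + (-5)² + (-4)²)
  = |0 + 5 - 32 - 16| / √(0 + 25 + 16)
  = |-43| / √41
  = 43 / 6.403
  ≈ 6.715

6.715


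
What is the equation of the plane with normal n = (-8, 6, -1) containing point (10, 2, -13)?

The plane through P with normal n = (a, b, c) satisfies n·(r - P) = 0,
i.e. ax + by + cz = a·x₀ + b·y₀ + c·z₀.
d = (-8)·10 + 6·2 + (-1)·(-13)
  = -80 + 12 + 13
  = -55
Equation: -8x + 6y - z = -55

-8x + 6y - z = -55


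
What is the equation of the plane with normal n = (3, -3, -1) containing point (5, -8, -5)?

The plane through P with normal n = (a, b, c) satisfies n·(r - P) = 0,
i.e. ax + by + cz = a·x₀ + b·y₀ + c·z₀.
d = 3·5 + (-3)·(-8) + (-1)·(-5)
  = 15 + 24 + 5
  = 44
Equation: 3x - 3y - z = 44

3x - 3y - z = 44


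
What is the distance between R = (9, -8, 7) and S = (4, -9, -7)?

d = √[(x₂-x₁)² + (y₂-y₁)² + (z₂-z₁)²]
  = √[(-5)² + (-1)² + (-14)²]
  = √[25 + 1 + 196]
  = √222
  ≈ 14.9

14.9


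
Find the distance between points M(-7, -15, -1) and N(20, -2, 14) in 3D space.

d = √[(x₂-x₁)² + (y₂-y₁)² + (z₂-z₁)²]
  = √[27² + 13² + 15²]
  = √[729 + 169 + 225]
  = √1123
  ≈ 33.51

33.51


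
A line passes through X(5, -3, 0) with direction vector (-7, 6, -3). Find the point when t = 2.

P(t) = X + t·d
  = (5 + (-7)·2, -3 + 6·2, 0 + (-3)·2)
  = (5 - 14, -3 + 12, 0 - 6)
  = (-9, 9, -6)

(-9, 9, -6)


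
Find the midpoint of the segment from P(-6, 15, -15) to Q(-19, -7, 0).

M = ((x₁+x₂)/2, (y₁+y₂)/2, (z₁+z₂)/2)
  = ((-6 - 19)/2, (15 - 7)/2, (-15 + 0)/2)
  = (-25/2, 8/2, -15/2)
  = (-12.5, 4, -7.5)

(-12.5, 4, -7.5)


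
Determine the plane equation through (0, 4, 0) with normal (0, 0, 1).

The plane through P with normal n = (a, b, c) satisfies n·(r - P) = 0,
i.e. ax + by + cz = a·x₀ + b·y₀ + c·z₀.
d = 0·0 + 0·4 + 1·0
  = 0 + 0 + 0
  = 0
Equation: z = 0

z = 0


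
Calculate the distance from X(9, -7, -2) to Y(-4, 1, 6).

d = √[(x₂-x₁)² + (y₂-y₁)² + (z₂-z₁)²]
  = √[(-13)² + 8² + 8²]
  = √[169 + 64 + 64]
  = √297
  ≈ 17.23

17.23


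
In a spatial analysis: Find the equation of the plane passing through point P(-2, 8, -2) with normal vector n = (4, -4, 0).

The plane through P with normal n = (a, b, c) satisfies n·(r - P) = 0,
i.e. ax + by + cz = a·x₀ + b·y₀ + c·z₀.
d = 4·(-2) + (-4)·8 + 0·(-2)
  = -8 - 32 + 0
  = -40
Equation: 4x - 4y = -40

4x - 4y = -40


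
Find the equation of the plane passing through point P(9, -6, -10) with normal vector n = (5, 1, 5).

The plane through P with normal n = (a, b, c) satisfies n·(r - P) = 0,
i.e. ax + by + cz = a·x₀ + b·y₀ + c·z₀.
d = 5·9 + 1·(-6) + 5·(-10)
  = 45 - 6 - 50
  = -11
Equation: 5x + y + 5z = -11

5x + y + 5z = -11


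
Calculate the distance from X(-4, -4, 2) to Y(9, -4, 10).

d = √[(x₂-x₁)² + (y₂-y₁)² + (z₂-z₁)²]
  = √[13² + 0² + 8²]
  = √[169 + 0 + 64]
  = √233
  ≈ 15.26

15.26


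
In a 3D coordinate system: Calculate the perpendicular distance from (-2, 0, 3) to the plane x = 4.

distance = |a·x₀ + b·y₀ + c·z₀ - d| / √(a² + b² + c²)
  = |1·(-2) + 0·0 + 0·3 - 4| / √(1² + 0² + 0²)
  = |-2 + 0 + 0 - 4| / √(1 + 0 + 0)
  = |-6| / √1
  = 6 / 1
  ≈ 6

6


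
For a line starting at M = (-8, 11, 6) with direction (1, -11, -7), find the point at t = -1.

P(t) = M + t·d
  = (-8 + 1·(-1), 11 + (-11)·(-1), 6 + (-7)·(-1))
  = (-8 - 1, 11 + 11, 6 + 7)
  = (-9, 22, 13)

(-9, 22, 13)


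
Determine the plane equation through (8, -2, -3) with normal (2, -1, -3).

The plane through P with normal n = (a, b, c) satisfies n·(r - P) = 0,
i.e. ax + by + cz = a·x₀ + b·y₀ + c·z₀.
d = 2·8 + (-1)·(-2) + (-3)·(-3)
  = 16 + 2 + 9
  = 27
Equation: 2x - y - 3z = 27

2x - y - 3z = 27


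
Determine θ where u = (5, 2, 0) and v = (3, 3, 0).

u·v = 5·3 + 2·3 + 0·0 = 15 + 6 + 0 = 21
|u| = √(5² + 2² + 0²) = √29 ≈ 5.385
|v| = √(3² + 3² + 0²) = √18 ≈ 4.243
cos θ = (u·v)/(|u||v|) = 21/(5.385·4.243) ≈ 0.9191
θ = arccos(0.9191) ≈ 23.2°

23.2°


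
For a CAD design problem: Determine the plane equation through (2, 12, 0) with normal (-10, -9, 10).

The plane through P with normal n = (a, b, c) satisfies n·(r - P) = 0,
i.e. ax + by + cz = a·x₀ + b·y₀ + c·z₀.
d = (-10)·2 + (-9)·12 + 10·0
  = -20 - 108 + 0
  = -128
Equation: -10x - 9y + 10z = -128

-10x - 9y + 10z = -128


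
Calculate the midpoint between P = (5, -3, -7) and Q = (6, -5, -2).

M = ((x₁+x₂)/2, (y₁+y₂)/2, (z₁+z₂)/2)
  = ((5 + 6)/2, (-3 - 5)/2, (-7 - 2)/2)
  = (11/2, -8/2, -9/2)
  = (5.5, -4, -4.5)

(5.5, -4, -4.5)


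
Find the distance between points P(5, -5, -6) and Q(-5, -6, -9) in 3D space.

d = √[(x₂-x₁)² + (y₂-y₁)² + (z₂-z₁)²]
  = √[(-10)² + (-1)² + (-3)²]
  = √[100 + 1 + 9]
  = √110
  ≈ 10.49

10.49


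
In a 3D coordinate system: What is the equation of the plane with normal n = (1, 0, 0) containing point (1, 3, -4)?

The plane through P with normal n = (a, b, c) satisfies n·(r - P) = 0,
i.e. ax + by + cz = a·x₀ + b·y₀ + c·z₀.
d = 1·1 + 0·3 + 0·(-4)
  = 1 + 0 + 0
  = 1
Equation: x = 1

x = 1


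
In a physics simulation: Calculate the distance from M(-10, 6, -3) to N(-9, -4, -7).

d = √[(x₂-x₁)² + (y₂-y₁)² + (z₂-z₁)²]
  = √[1² + (-10)² + (-4)²]
  = √[1 + 100 + 16]
  = √117
  ≈ 10.82

10.82


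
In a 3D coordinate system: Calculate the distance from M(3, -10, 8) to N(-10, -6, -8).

d = √[(x₂-x₁)² + (y₂-y₁)² + (z₂-z₁)²]
  = √[(-13)² + 4² + (-16)²]
  = √[169 + 16 + 256]
  = √441
  ≈ 21

21


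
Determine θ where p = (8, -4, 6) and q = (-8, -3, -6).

p·q = 8·(-8) + (-4)·(-3) + 6·(-6) = -64 + 12 - 36 = -88
|p| = √(8² + (-4)² + 6²) = √116 ≈ 10.77
|q| = √((-8)² + (-3)² + (-6)²) = √109 ≈ 10.44
cos θ = (p·q)/(|p||q|) = -88/(10.77·10.44) ≈ -0.7826
θ = arccos(-0.7826) ≈ 141.5°

141.5°


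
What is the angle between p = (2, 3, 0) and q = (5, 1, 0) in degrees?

p·q = 2·5 + 3·1 + 0·0 = 10 + 3 + 0 = 13
|p| = √(2² + 3² + 0²) = √13 ≈ 3.606
|q| = √(5² + 1² + 0²) = √26 ≈ 5.099
cos θ = (p·q)/(|p||q|) = 13/(3.606·5.099) ≈ 0.7071
θ = arccos(0.7071) ≈ 45°

45°


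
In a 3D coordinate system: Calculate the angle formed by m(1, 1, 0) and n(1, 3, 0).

m·n = 1·1 + 1·3 + 0·0 = 1 + 3 + 0 = 4
|m| = √(1² + 1² + 0²) = √2 ≈ 1.414
|n| = √(1² + 3² + 0²) = √10 ≈ 3.162
cos θ = (m·n)/(|m||n|) = 4/(1.414·3.162) ≈ 0.8944
θ = arccos(0.8944) ≈ 26.57°

26.57°


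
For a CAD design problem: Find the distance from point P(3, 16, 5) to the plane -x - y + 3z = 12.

distance = |a·x₀ + b·y₀ + c·z₀ - d| / √(a² + b² + c²)
  = |(-1)·3 + (-1)·16 + 3·5 - 12| / √((-1)² + (-1)² + 3²)
  = |-3 - 16 + 15 - 12| / √(1 + 1 + 9)
  = |-16| / √11
  = 16 / 3.317
  ≈ 4.824

4.824


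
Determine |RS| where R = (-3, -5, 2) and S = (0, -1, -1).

d = √[(x₂-x₁)² + (y₂-y₁)² + (z₂-z₁)²]
  = √[3² + 4² + (-3)²]
  = √[9 + 16 + 9]
  = √34
  ≈ 5.831

5.831


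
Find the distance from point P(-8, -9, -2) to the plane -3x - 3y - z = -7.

distance = |a·x₀ + b·y₀ + c·z₀ - d| / √(a² + b² + c²)
  = |(-3)·(-8) + (-3)·(-9) + (-1)·(-2) - (-7)| / √((-3)² + (-3)² + (-1)²)
  = |24 + 27 + 2 + 7| / √(9 + 9 + 1)
  = |60| / √19
  = 60 / 4.359
  ≈ 13.76

13.76


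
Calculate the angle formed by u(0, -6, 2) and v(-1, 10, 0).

u·v = 0·(-1) + (-6)·10 + 2·0 = 0 - 60 + 0 = -60
|u| = √(0² + (-6)² + 2²) = √40 ≈ 6.325
|v| = √((-1)² + 10² + 0²) = √101 ≈ 10.05
cos θ = (u·v)/(|u||v|) = -60/(6.325·10.05) ≈ -0.944
θ = arccos(-0.944) ≈ 160.7°

160.7°


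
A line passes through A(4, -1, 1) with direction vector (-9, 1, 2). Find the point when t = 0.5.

P(t) = A + t·d
  = (4 + (-9)·0.5, -1 + 1·0.5, 1 + 2·0.5)
  = (4 - 4.5, -1 + 0.5, 1 + 1)
  = (-0.5, -0.5, 2)

(-0.5, -0.5, 2)


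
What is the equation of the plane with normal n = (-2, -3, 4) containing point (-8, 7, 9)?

The plane through P with normal n = (a, b, c) satisfies n·(r - P) = 0,
i.e. ax + by + cz = a·x₀ + b·y₀ + c·z₀.
d = (-2)·(-8) + (-3)·7 + 4·9
  = 16 - 21 + 36
  = 31
Equation: -2x - 3y + 4z = 31

-2x - 3y + 4z = 31


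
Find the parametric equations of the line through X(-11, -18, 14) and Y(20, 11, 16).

Direction vector d = Y - X = (20 + 11, 11 + 18, 16 - 14) = (31, 29, 2)
Parametric form r = X + t·d:
x = -11 + 31t, y = -18 + 29t, z = 14 + 2t

x = -11 + 31t, y = -18 + 29t, z = 14 + 2t


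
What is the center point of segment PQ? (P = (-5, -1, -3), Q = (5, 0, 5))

M = ((x₁+x₂)/2, (y₁+y₂)/2, (z₁+z₂)/2)
  = ((-5 + 5)/2, (-1 + 0)/2, (-3 + 5)/2)
  = (0/2, -1/2, 2/2)
  = (0, -0.5, 1)

(0, -0.5, 1)


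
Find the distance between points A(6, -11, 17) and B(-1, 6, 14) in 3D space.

d = √[(x₂-x₁)² + (y₂-y₁)² + (z₂-z₁)²]
  = √[(-7)² + 17² + (-3)²]
  = √[49 + 289 + 9]
  = √347
  ≈ 18.63

18.63


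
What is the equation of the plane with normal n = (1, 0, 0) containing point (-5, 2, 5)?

The plane through P with normal n = (a, b, c) satisfies n·(r - P) = 0,
i.e. ax + by + cz = a·x₀ + b·y₀ + c·z₀.
d = 1·(-5) + 0·2 + 0·5
  = -5 + 0 + 0
  = -5
Equation: x = -5

x = -5


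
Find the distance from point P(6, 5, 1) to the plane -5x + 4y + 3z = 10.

distance = |a·x₀ + b·y₀ + c·z₀ - d| / √(a² + b² + c²)
  = |(-5)·6 + 4·5 + 3·1 - 10| / √((-5)² + 4² + 3²)
  = |-30 + 20 + 3 - 10| / √(25 + 16 + 9)
  = |-17| / √50
  = 17 / 7.071
  ≈ 2.404

2.404


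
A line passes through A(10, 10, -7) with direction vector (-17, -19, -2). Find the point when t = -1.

P(t) = A + t·d
  = (10 + (-17)·(-1), 10 + (-19)·(-1), -7 + (-2)·(-1))
  = (10 + 17, 10 + 19, -7 + 2)
  = (27, 29, -5)

(27, 29, -5)


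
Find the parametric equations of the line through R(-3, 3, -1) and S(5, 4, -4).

Direction vector d = S - R = (5 + 3, 4 - 3, -4 + 1) = (8, 1, -3)
Parametric form r = R + t·d:
x = -3 + 8t, y = 3 + t, z = -1 - 3t

x = -3 + 8t, y = 3 + t, z = -1 - 3t


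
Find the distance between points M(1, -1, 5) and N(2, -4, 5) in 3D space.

d = √[(x₂-x₁)² + (y₂-y₁)² + (z₂-z₁)²]
  = √[1² + (-3)² + 0²]
  = √[1 + 9 + 0]
  = √10
  ≈ 3.162

3.162


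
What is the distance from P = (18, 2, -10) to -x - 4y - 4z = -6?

distance = |a·x₀ + b·y₀ + c·z₀ - d| / √(a² + b² + c²)
  = |(-1)·18 + (-4)·2 + (-4)·(-10) - (-6)| / √((-1)² + (-4)² + (-4)²)
  = |-18 - 8 + 40 + 6| / √(1 + 16 + 16)
  = |20| / √33
  = 20 / 5.745
  ≈ 3.482

3.482


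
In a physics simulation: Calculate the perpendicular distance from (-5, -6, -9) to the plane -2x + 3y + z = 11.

distance = |a·x₀ + b·y₀ + c·z₀ - d| / √(a² + b² + c²)
  = |(-2)·(-5) + 3·(-6) + 1·(-9) - 11| / √((-2)² + 3² + 1²)
  = |10 - 18 - 9 - 11| / √(4 + 9 + 1)
  = |-28| / √14
  = 28 / 3.742
  ≈ 7.483

7.483


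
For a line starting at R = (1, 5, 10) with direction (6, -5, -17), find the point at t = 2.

P(t) = R + t·d
  = (1 + 6·2, 5 + (-5)·2, 10 + (-17)·2)
  = (1 + 12, 5 - 10, 10 - 34)
  = (13, -5, -24)

(13, -5, -24)


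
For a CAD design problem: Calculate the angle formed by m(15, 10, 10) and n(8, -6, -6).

m·n = 15·8 + 10·(-6) + 10·(-6) = 120 - 60 - 60 = 0
|m| = √(15² + 10² + 10²) = √425 ≈ 20.62
|n| = √(8² + (-6)² + (-6)²) = √136 ≈ 11.66
cos θ = (m·n)/(|m||n|) = 0/(20.62·11.66) ≈ 0
θ = arccos(0) ≈ 90°

90°
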